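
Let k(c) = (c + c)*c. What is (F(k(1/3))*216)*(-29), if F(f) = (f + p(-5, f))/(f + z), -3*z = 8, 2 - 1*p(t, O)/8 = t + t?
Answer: 2712312/11 ≈ 2.4657e+5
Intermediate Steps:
k(c) = 2*c² (k(c) = (2*c)*c = 2*c²)
p(t, O) = 16 - 16*t (p(t, O) = 16 - 8*(t + t) = 16 - 16*t)
z = -8/3 (z = -⅓*8 = -8/3 ≈ -2.6667)
F(f) = (96 + f)/(-8/3 + f) (F(f) = (f + (16 - 16*(-5)))/(f - 8/3) = (f + (16 + 80))/(-8/3 + f) = (f + 96)/(-8/3 + f) = (96 + f)/(-8/3 + f))
(F(k(1/3))*216)*(-29) = ((3*(96 + 2*(1/3)²)/(-8 + 3*(2*(1/3)²)))*216)*(-29) = ((3*(96 + 2*(⅓)²)/(-8 + 3*(2*(⅓)²)))*216)*(-29) = ((3*(96 + 2*(⅑))/(-8 + 3*(2*(⅑))))*216)*(-29) = ((3*(96 + 2/9)/(-8 + 3*(2/9)))*216)*(-29) = ((3*(866/9)/(-8 + ⅔))*216)*(-29) = ((3*(866/9)/(-22/3))*216)*(-29) = ((3*(-3/22)*(866/9))*216)*(-29) = -433/11*216*(-29) = -93528/11*(-29) = 2712312/11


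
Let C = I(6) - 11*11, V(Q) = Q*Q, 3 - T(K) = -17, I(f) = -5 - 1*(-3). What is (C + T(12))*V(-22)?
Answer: -49852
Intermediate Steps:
I(f) = -2 (I(f) = -5 + 3 = -2)
T(K) = 20 (T(K) = 3 - 1*(-17) = 3 + 17 = 20)
V(Q) = Q**2
C = -123 (C = -2 - 11*11 = -2 - 121 = -123)
(C + T(12))*V(-22) = (-123 + 20)*(-22)**2 = -103*484 = -49852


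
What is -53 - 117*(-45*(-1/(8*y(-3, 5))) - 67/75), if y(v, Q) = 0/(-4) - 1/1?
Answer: 141929/200 ≈ 709.64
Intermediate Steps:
y(v, Q) = -1 (y(v, Q) = 0*(-¼) - 1*1 = 0 - 1 = -1)
-53 - 117*(-45*(-1/(8*y(-3, 5))) - 67/75) = -53 - 117*(-45/((-1*(-8))) - 67/75) = -53 - 117*(-45/8 - 67*1/75) = -53 - 117*(-45*⅛ - 67/75) = -53 - 117*(-45/8 - 67/75) = -53 - 117*(-3911/600) = -53 + 152529/200 = 141929/200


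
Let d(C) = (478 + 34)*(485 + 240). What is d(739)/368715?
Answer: 74240/73743 ≈ 1.0067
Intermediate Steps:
d(C) = 371200 (d(C) = 512*725 = 371200)
d(739)/368715 = 371200/368715 = 371200*(1/368715) = 74240/73743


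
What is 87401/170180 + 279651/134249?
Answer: 59324504029/22846494820 ≈ 2.5967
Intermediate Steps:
87401/170180 + 279651/134249 = 59324504029/22846494820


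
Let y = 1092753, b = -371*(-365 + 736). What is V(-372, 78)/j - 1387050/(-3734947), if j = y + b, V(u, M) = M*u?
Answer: 152051859681/445911587383 ≈ 0.34099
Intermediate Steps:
b = -137641 (b = -371*371 = -137641)
j = 955112 (j = 1092753 - 137641 = 955112)
V(-372, 78)/j - 1387050/(-3734947) = (78*(-372))/955112 - 1387050/(-3734947) = -29016*1/955112 - 1387050*(-1/3734947) = -3627/119389 + 1387050/3734947 = 152051859681/445911587383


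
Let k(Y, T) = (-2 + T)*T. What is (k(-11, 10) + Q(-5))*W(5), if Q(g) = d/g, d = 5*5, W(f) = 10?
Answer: 750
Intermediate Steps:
k(Y, T) = T*(-2 + T)
d = 25
Q(g) = 25/g
(k(-11, 10) + Q(-5))*W(5) = (10*(-2 + 10) + 25/(-5))*10 = (10*8 + 25*(-⅕))*10 = (80 - 5)*10 = 75*10 = 750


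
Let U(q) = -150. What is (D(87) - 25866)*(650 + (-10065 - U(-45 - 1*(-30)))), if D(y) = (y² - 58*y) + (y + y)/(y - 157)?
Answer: 1514071476/7 ≈ 2.1630e+8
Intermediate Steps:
D(y) = y² - 58*y + 2*y/(-157 + y) (D(y) = (y² - 58*y) + (2*y)/(-157 + y) = (y² - 58*y) + 2*y/(-157 + y) = y² - 58*y + 2*y/(-157 + y))
(D(87) - 25866)*(650 + (-10065 - U(-45 - 1*(-30)))) = (87*(9108 + 87² - 215*87)/(-157 + 87) - 25866)*(650 + (-10065 - 1*(-150))) = (87*(9108 + 7569 - 18705)/(-70) - 25866)*(650 + (-10065 + 150)) = (87*(-1/70)*(-2028) - 25866)*(650 - 9915) = (88218/35 - 25866)*(-9265) = -817092/35*(-9265) = 1514071476/7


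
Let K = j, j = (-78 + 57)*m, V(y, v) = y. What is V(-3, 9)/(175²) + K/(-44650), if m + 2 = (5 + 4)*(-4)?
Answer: -25866/1439375 ≈ -0.017970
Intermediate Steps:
m = -38 (m = -2 + (5 + 4)*(-4) = -2 + 9*(-4) = -2 - 36 = -38)
j = 798 (j = (-78 + 57)*(-38) = -21*(-38) = 798)
K = 798
V(-3, 9)/(175²) + K/(-44650) = -3/(175²) + 798/(-44650) = -3/30625 + 798*(-1/44650) = -3*1/30625 - 21/1175 = -3/30625 - 21/1175 = -25866/1439375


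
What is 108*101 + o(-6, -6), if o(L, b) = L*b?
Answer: 10944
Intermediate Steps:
108*101 + o(-6, -6) = 108*101 - 6*(-6) = 10908 + 36 = 10944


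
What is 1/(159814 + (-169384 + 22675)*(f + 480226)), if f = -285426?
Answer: -1/28578753386 ≈ -3.4991e-11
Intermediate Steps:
1/(159814 + (-169384 + 22675)*(f + 480226)) = 1/(159814 + (-169384 + 22675)*(-285426 + 480226)) = 1/(159814 - 146709*194800) = 1/(159814 - 28578913200) = 1/(-28578753386) = -1/28578753386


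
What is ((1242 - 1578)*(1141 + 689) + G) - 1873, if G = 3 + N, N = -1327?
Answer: -618077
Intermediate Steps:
G = -1324 (G = 3 - 1327 = -1324)
((1242 - 1578)*(1141 + 689) + G) - 1873 = ((1242 - 1578)*(1141 + 689) - 1324) - 1873 = (-336*1830 - 1324) - 1873 = (-614880 - 1324) - 1873 = -616204 - 1873 = -618077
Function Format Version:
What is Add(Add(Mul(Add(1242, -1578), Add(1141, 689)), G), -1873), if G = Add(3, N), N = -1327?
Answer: -618077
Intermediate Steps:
G = -1324 (G = Add(3, -1327) = -1324)
Add(Add(Mul(Add(1242, -1578), Add(1141, 689)), G), -1873) = Add(Add(Mul(Add(1242, -1578), Add(1141, 689)), -1324), -1873) = Add(Add(Mul(-336, 1830), -1324), -1873) = Add(Add(-614880, -1324), -1873) = Add(-616204, -1873) = -618077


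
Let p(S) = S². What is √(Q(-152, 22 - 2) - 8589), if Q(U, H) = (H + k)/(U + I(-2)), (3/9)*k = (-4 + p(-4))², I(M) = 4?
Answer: I*√11762522/37 ≈ 92.693*I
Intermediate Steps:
k = 432 (k = 3*(-4 + (-4)²)² = 3*(-4 + 16)² = 3*12² = 3*144 = 432)
Q(U, H) = (432 + H)/(4 + U) (Q(U, H) = (H + 432)/(U + 4) = (432 + H)/(4 + U))
√(Q(-152, 22 - 2) - 8589) = √((432 + (22 - 2))/(4 - 152) - 8589) = √((432 + 20)/(-148) - 8589) = √(-1/148*452 - 8589) = √(-113/37 - 8589) = √(-317906/37) = I*√11762522/37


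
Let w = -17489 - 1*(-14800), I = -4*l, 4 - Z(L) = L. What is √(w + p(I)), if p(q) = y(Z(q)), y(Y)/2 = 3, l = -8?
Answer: I*√2683 ≈ 51.798*I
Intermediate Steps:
Z(L) = 4 - L
y(Y) = 6 (y(Y) = 2*3 = 6)
I = 32 (I = -4*(-8) = 32)
p(q) = 6
w = -2689 (w = -17489 + 14800 = -2689)
√(w + p(I)) = √(-2689 + 6) = √(-2683) = I*√2683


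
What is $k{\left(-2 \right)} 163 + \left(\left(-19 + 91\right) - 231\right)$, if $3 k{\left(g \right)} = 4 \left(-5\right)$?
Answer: $- \frac{3737}{3} \approx -1245.7$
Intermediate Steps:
$k{\left(g \right)} = - \frac{20}{3}$ ($k{\left(g \right)} = \frac{4 \left(-5\right)}{3} = \frac{1}{3} \left(-20\right) = - \frac{20}{3}$)
$k{\left(-2 \right)} 163 + \left(\left(-19 + 91\right) - 231\right) = \left(- \frac{20}{3}\right) 163 + \left(\left(-19 + 91\right) - 231\right) = - \frac{3260}{3} + \left(72 - 231\right) = - \frac{3260}{3} - 159 = - \frac{3737}{3}$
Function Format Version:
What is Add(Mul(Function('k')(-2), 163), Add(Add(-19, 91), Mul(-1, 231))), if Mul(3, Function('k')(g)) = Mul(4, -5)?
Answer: Rational(-3737, 3) ≈ -1245.7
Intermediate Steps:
Function('k')(g) = Rational(-20, 3) (Function('k')(g) = Mul(Rational(1, 3), Mul(4, -5)) = Mul(Rational(1, 3), -20) = Rational(-20, 3))
Add(Mul(Function('k')(-2), 163), Add(Add(-19, 91), Mul(-1, 231))) = Add(Mul(Rational(-20, 3), 163), Add(Add(-19, 91), Mul(-1, 231))) = Add(Rational(-3260, 3), Add(72, -231)) = Add(Rational(-3260, 3), -159) = Rational(-3737, 3)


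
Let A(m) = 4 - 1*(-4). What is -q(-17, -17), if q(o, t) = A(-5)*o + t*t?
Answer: -153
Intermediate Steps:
A(m) = 8 (A(m) = 4 + 4 = 8)
q(o, t) = t**2 + 8*o (q(o, t) = 8*o + t*t = 8*o + t**2 = t**2 + 8*o)
-q(-17, -17) = -((-17)**2 + 8*(-17)) = -(289 - 136) = -1*153 = -153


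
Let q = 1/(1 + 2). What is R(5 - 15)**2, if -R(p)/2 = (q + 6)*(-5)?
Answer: 36100/9 ≈ 4011.1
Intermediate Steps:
q = 1/3 ≈ 0.33333
R(p) = 190/3 (R(p) = -2*(1/3 + 6)*(-5) = -38*(-5)/3 = -2*(-95/3) = 190/3)
R(5 - 15)**2 = (190/3)**2 = 36100/9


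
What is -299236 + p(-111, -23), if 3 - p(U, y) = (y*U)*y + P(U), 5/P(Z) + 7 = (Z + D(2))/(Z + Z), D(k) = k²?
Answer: -348022648/1447 ≈ -2.4051e+5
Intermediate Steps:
P(Z) = 5/(-7 + (4 + Z)/(2*Z)) (P(Z) = 5/(-7 + (Z + 2²)/(Z + Z)) = 5/(-7 + (Z + 4)/((2*Z))) = 5/(-7 + (4 + Z)*(1/(2*Z))) = 5/(-7 + (4 + Z)/(2*Z)))
p(U, y) = 3 - U*y² + 10*U/(-4 + 13*U) (p(U, y) = 3 - ((y*U)*y - 10*U/(-4 + 13*U)) = 3 - ((U*y)*y - 10*U/(-4 + 13*U)) = 3 - (U*y² - 10*U/(-4 + 13*U)) = 3 + (-U*y² + 10*U/(-4 + 13*U)) = 3 - U*y² + 10*U/(-4 + 13*U))
-299236 + p(-111, -23) = -299236 + (10*(-111) + (-4 + 13*(-111))*(3 - 1*(-111)*(-23)²))/(-4 + 13*(-111)) = -299236 + (-1110 + (-4 - 1443)*(3 - 1*(-111)*529))/(-4 - 1443) = -299236 + (-1110 - 1447*(3 + 58719))/(-1447) = -299236 - (-1110 - 1447*58722)/1447 = -299236 - (-1110 - 84970734)/1447 = -299236 - 1/1447*(-84971844) = -299236 + 84971844/1447 = -348022648/1447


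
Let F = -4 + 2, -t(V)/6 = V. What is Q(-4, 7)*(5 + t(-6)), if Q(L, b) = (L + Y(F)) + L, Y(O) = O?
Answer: -410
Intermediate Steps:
t(V) = -6*V
F = -2
Q(L, b) = -2 + 2*L (Q(L, b) = (L - 2) + L = (-2 + L) + L = -2 + 2*L)
Q(-4, 7)*(5 + t(-6)) = (-2 + 2*(-4))*(5 - 6*(-6)) = (-2 - 8)*(5 + 36) = -10*41 = -410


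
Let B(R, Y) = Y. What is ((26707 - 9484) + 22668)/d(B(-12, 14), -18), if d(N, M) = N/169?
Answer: 6741579/14 ≈ 4.8154e+5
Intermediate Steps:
d(N, M) = N/169 (d(N, M) = N*(1/169) = N/169)
((26707 - 9484) + 22668)/d(B(-12, 14), -18) = ((26707 - 9484) + 22668)/(((1/169)*14)) = (17223 + 22668)/(14/169) = 39891*(169/14) = 6741579/14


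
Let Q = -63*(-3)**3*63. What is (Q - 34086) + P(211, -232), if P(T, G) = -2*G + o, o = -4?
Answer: 73537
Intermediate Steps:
P(T, G) = -4 - 2*G (P(T, G) = -2*G - 4 = -4 - 2*G)
Q = 107163 (Q = -63*(-27)*63 = 1701*63 = 107163)
(Q - 34086) + P(211, -232) = (107163 - 34086) + (-4 - 2*(-232)) = 73077 + (-4 + 464) = 73077 + 460 = 73537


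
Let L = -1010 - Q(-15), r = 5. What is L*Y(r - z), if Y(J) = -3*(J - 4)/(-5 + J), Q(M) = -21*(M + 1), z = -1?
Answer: 7824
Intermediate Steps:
Q(M) = -21 - 21*M (Q(M) = -21*(1 + M) = -21 - 21*M)
L = -1304 (L = -1010 - (-21 - 21*(-15)) = -1010 - (-21 + 315) = -1010 - 1*294 = -1010 - 294 = -1304)
Y(J) = -3*(-4 + J)/(-5 + J)
L*Y(r - z) = -3912*(4 - (5 - 1*(-1)))/(-5 + (5 - 1*(-1))) = -3912*(4 - (5 + 1))/(-5 + (5 + 1)) = -3912*(4 - 1*6)/(-5 + 6) = -3912*(4 - 6)/1 = -3912*(-2) = -1304*(-6) = 7824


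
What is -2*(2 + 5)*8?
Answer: -112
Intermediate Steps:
-2*(2 + 5)*8 = -2*7*8 = -14*8 = -112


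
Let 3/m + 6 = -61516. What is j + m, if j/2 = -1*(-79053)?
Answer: 9726997329/61522 ≈ 1.5811e+5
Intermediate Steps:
m = -3/61522 (m = 3/(-6 - 61516) = 3/(-61522) = 3*(-1/61522) = -3/61522 ≈ -4.8763e-5)
j = 158106 (j = 2*(-1*(-79053)) = 2*79053 = 158106)
j + m = 158106 - 3/61522 = 9726997329/61522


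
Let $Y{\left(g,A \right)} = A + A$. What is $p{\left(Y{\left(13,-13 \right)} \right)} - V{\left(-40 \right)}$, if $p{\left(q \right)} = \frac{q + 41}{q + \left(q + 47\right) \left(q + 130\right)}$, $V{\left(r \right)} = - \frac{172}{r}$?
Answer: $- \frac{23161}{5395} \approx -4.293$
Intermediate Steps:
$Y{\left(g,A \right)} = 2 A$
$p{\left(q \right)} = \frac{41 + q}{q + \left(47 + q\right) \left(130 + q\right)}$
$p{\left(Y{\left(13,-13 \right)} \right)} - V{\left(-40 \right)} = \frac{41 + 2 \left(-13\right)}{6110 + \left(2 \left(-13\right)\right)^{2} + 178 \cdot 2 \left(-13\right)} - - \frac{172}{-40} = \frac{41 - 26}{6110 + \left(-26\right)^{2} + 178 \left(-26\right)} - \left(-172\right) \left(- \frac{1}{40}\right) = \frac{1}{6110 + 676 - 4628} \cdot 15 - \frac{43}{10} = \frac{1}{2158} \cdot 15 - \frac{43}{10} = \frac{15}{2158} - \frac{43}{10} = - \frac{23161}{5395}$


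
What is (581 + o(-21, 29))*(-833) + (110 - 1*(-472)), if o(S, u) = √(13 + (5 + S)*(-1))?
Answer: -483391 - 833*√29 ≈ -4.8788e+5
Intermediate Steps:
o(S, u) = √(8 - S) (o(S, u) = √(13 + (-5 - S)) = √(8 - S))
(581 + o(-21, 29))*(-833) + (110 - 1*(-472)) = (581 + √(8 - 1*(-21)))*(-833) + (110 - 1*(-472)) = (581 + √(8 + 21))*(-833) + (110 + 472) = (581 + √29)*(-833) + 582 = (-483973 - 833*√29) + 582 = -483391 - 833*√29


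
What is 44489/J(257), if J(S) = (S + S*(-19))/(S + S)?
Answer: -44489/9 ≈ -4943.2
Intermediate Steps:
J(S) = -9 (J(S) = (S - 19*S)/((2*S)) = (-18*S)*(1/(2*S)) = -9)
44489/J(257) = 44489/(-9) = 44489*(-⅑) = -44489/9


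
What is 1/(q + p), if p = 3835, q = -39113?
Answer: -1/35278 ≈ -2.8346e-5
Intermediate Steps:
1/(q + p) = 1/(-39113 + 3835) = 1/(-35278) = -1/35278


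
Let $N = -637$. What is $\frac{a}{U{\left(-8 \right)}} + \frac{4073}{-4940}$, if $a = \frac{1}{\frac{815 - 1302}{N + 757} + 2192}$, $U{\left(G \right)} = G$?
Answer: $- \frac{1069452469}{1297011820} \approx -0.82455$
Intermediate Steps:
$a = \frac{120}{262553}$ ($a = \frac{1}{\frac{815 - 1302}{-637 + 757} + 2192} = \frac{1}{- \frac{487}{120} + 2192} = \frac{1}{\frac{262553}{120}} = \frac{120}{262553} \approx 0.00045705$)
$\frac{a}{U{\left(-8 \right)}} + \frac{4073}{-4940} = \frac{120}{262553 \left(-8\right)} + \frac{4073}{-4940} = \frac{120}{262553} \left(- \frac{1}{8}\right) + 4073 \left(- \frac{1}{4940}\right) = - \frac{15}{262553} - \frac{4073}{4940} = - \frac{1069452469}{1297011820}$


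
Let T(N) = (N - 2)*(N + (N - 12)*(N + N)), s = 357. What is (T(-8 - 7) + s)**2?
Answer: 173132964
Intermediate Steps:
T(N) = (-2 + N)*(N + 2*N*(-12 + N)) (T(N) = (-2 + N)*(N + (-12 + N)*(2*N)) = (-2 + N)*(N + 2*N*(-12 + N)))
(T(-8 - 7) + s)**2 = ((-8 - 7)*(46 - 27*(-8 - 7) + 2*(-8 - 7)**2) + 357)**2 = (-15*(46 - 27*(-15) + 2*(-15)**2) + 357)**2 = (-15*(46 + 405 + 2*225) + 357)**2 = (-15*(46 + 405 + 450) + 357)**2 = (-15*901 + 357)**2 = (-13515 + 357)**2 = (-13158)**2 = 173132964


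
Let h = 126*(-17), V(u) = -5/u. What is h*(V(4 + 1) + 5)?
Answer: -8568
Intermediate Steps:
h = -2142
h*(V(4 + 1) + 5) = -2142*(-5/(4 + 1) + 5) = -2142*(-5/5 + 5) = -2142*(-5*⅕ + 5) = -2142*(-1 + 5) = -2142*4 = -8568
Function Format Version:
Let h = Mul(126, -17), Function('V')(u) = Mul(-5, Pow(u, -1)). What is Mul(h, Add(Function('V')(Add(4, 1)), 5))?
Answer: -8568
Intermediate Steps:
h = -2142
Mul(h, Add(Function('V')(Add(4, 1)), 5)) = Mul(-2142, Add(Mul(-5, Pow(Add(4, 1), -1)), 5)) = Mul(-2142, Add(Mul(-5, Pow(5, -1)), 5)) = Mul(-2142, Add(Mul(-5, Rational(1, 5)), 5)) = Mul(-2142, Add(-1, 5)) = Mul(-2142, 4) = -8568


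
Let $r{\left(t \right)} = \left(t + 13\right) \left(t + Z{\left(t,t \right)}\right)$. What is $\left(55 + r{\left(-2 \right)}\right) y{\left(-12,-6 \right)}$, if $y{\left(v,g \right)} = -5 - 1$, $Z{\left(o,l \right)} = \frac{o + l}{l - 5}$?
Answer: $- \frac{1650}{7} \approx -235.71$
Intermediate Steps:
$Z{\left(o,l \right)} = \frac{l + o}{-5 + l}$
$y{\left(v,g \right)} = -6$ ($y{\left(v,g \right)} = -5 - 1 = -6$)
$r{\left(t \right)} = \left(13 + t\right) \left(t + \frac{2 t}{-5 + t}\right)$ ($r{\left(t \right)} = \left(t + 13\right) \left(t + \frac{t + t}{-5 + t}\right) = \left(13 + t\right) \left(t + \frac{2 t}{-5 + t}\right)$)
$\left(55 + r{\left(-2 \right)}\right) y{\left(-12,-6 \right)} = \left(55 - \frac{2 \left(-39 + \left(-2\right)^{2} + 10 \left(-2\right)\right)}{-5 - 2}\right) \left(-6\right) = \left(55 - \frac{2 \left(-39 + 4 - 20\right)}{-7}\right) \left(-6\right) = \left(55 - \left(- \frac{2}{7}\right) \left(-55\right)\right) \left(-6\right) = \left(55 - \frac{110}{7}\right) \left(-6\right) = \frac{275}{7} \left(-6\right) = - \frac{1650}{7}$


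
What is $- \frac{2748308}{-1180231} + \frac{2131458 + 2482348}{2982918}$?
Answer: $\frac{6821667135965}{1760266147029} \approx 3.8754$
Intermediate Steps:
$- \frac{2748308}{-1180231} + \frac{2131458 + 2482348}{2982918} = \left(-2748308\right) \left(- \frac{1}{1180231}\right) + 4613806 \cdot \frac{1}{2982918} = \frac{2748308}{1180231} + \frac{2306903}{1491459} = \frac{6821667135965}{1760266147029}$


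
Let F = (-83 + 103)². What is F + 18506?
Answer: 18906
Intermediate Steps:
F = 400 (F = 20² = 400)
F + 18506 = 400 + 18506 = 18906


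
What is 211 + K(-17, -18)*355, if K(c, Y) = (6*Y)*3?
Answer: -114809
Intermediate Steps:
K(c, Y) = 18*Y
211 + K(-17, -18)*355 = 211 + (18*(-18))*355 = 211 - 324*355 = 211 - 115020 = -114809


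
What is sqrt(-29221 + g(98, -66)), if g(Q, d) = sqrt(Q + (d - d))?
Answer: sqrt(-29221 + 7*sqrt(2)) ≈ 170.91*I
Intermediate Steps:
g(Q, d) = sqrt(Q) (g(Q, d) = sqrt(Q + 0) = sqrt(Q))
sqrt(-29221 + g(98, -66)) = sqrt(-29221 + sqrt(98)) = sqrt(-29221 + 7*sqrt(2))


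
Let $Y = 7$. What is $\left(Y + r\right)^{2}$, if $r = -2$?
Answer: $25$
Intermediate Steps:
$\left(Y + r\right)^{2} = \left(7 - 2\right)^{2} = 5^{2} = 25$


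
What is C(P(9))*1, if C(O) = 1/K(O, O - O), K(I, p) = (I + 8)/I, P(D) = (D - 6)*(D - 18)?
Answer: 27/19 ≈ 1.4211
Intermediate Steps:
P(D) = (-18 + D)*(-6 + D) (P(D) = (-6 + D)*(-18 + D) = (-18 + D)*(-6 + D))
K(I, p) = (8 + I)/I
C(O) = O/(8 + O) (C(O) = 1/((8 + O)/O) = O/(8 + O))
C(P(9))*1 = ((108 + 9**2 - 24*9)/(8 + (108 + 9**2 - 24*9)))*1 = ((108 + 81 - 216)/(8 + (108 + 81 - 216)))*1 = -27/(8 - 27)*1 = -27/(-19)*1 = -27*(-1/19)*1 = (27/19)*1 = 27/19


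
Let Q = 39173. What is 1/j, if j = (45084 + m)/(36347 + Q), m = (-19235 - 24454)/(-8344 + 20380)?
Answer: 60597248/36172489 ≈ 1.6752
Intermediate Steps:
m = -14563/4012 (m = -43689/12036 = -43689*1/12036 = -14563/4012 ≈ -3.6299)
j = 36172489/60597248 (j = (45084 - 14563/4012)/(36347 + 39173) = (180862445/4012)/75520 = (180862445/4012)*(1/75520) = 36172489/60597248 ≈ 0.59693)
1/j = 1/(36172489/60597248) = 60597248/36172489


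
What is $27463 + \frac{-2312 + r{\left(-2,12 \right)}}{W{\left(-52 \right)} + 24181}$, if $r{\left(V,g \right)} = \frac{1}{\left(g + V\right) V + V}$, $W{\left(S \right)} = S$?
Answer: $\frac{4859451043}{176946} \approx 27463.0$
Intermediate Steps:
$r{\left(V,g \right)} = \frac{1}{V + V \left(V + g\right)}$ ($r{\left(V,g \right)} = \frac{1}{\left(V + g\right) V + V} = \frac{1}{V \left(V + g\right) + V} = \frac{1}{V + V \left(V + g\right)}$)
$27463 + \frac{-2312 + r{\left(-2,12 \right)}}{W{\left(-52 \right)} + 24181} = 27463 + \frac{-2312 + \frac{1}{\left(-2\right) \left(1 - 2 + 12\right)}}{-52 + 24181} = 27463 + \frac{-2312 - \frac{1}{2 \cdot 11}}{24129} = 27463 + \left(-2312 - \frac{1}{22}\right) \frac{1}{24129} = 27463 - \frac{16955}{176946} = \frac{4859451043}{176946}$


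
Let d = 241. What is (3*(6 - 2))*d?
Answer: 2892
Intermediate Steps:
(3*(6 - 2))*d = (3*(6 - 2))*241 = (3*4)*241 = 12*241 = 2892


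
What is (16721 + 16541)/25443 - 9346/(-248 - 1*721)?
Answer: 90007052/8218089 ≈ 10.952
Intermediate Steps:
(16721 + 16541)/25443 - 9346/(-248 - 1*721) = 33262*(1/25443) - 9346/(-248 - 721) = 33262/25443 - 9346/(-969) = 33262/25443 - 9346*(-1/969) = 33262/25443 + 9346/969 = 90007052/8218089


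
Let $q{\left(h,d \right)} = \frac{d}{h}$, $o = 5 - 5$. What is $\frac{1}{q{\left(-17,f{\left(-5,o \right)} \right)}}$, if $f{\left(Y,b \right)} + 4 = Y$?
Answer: $\frac{17}{9} \approx 1.8889$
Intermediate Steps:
$o = 0$ ($o = 5 - 5 = 0$)
$f{\left(Y,b \right)} = -4 + Y$
$\frac{1}{q{\left(-17,f{\left(-5,o \right)} \right)}} = \frac{1}{\left(-4 - 5\right) \frac{1}{-17}} = \frac{1}{\left(-9\right) \left(- \frac{1}{17}\right)} = \frac{1}{\frac{9}{17}} = \frac{17}{9}$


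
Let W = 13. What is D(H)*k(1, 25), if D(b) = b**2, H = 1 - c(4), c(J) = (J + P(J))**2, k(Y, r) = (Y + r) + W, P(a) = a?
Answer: 154791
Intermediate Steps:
k(Y, r) = 13 + Y + r (k(Y, r) = (Y + r) + 13 = 13 + Y + r)
c(J) = 4*J**2 (c(J) = (J + J)**2 = (2*J)**2 = 4*J**2)
H = -63 (H = 1 - 4*4**2 = 1 - 4*16 = 1 - 1*64 = 1 - 64 = -63)
D(H)*k(1, 25) = (-63)**2*(13 + 1 + 25) = 3969*39 = 154791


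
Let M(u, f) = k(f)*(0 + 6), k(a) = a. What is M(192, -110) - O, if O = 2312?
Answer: -2972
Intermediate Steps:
M(u, f) = 6*f (M(u, f) = f*(0 + 6) = f*6 = 6*f)
M(192, -110) - O = 6*(-110) - 1*2312 = -660 - 2312 = -2972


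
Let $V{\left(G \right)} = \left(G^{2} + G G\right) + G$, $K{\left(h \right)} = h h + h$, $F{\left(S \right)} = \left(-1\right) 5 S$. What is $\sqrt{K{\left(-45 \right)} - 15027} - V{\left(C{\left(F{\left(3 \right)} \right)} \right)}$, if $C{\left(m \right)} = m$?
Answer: $-435 + i \sqrt{13047} \approx -435.0 + 114.22 i$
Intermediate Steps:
$F{\left(S \right)} = - 5 S$
$K{\left(h \right)} = h + h^{2}$ ($K{\left(h \right)} = h^{2} + h = h + h^{2}$)
$V{\left(G \right)} = G + 2 G^{2}$ ($V{\left(G \right)} = \left(G^{2} + G^{2}\right) + G = 2 G^{2} + G = G + 2 G^{2}$)
$\sqrt{K{\left(-45 \right)} - 15027} - V{\left(C{\left(F{\left(3 \right)} \right)} \right)} = \sqrt{- 45 \left(1 - 45\right) - 15027} - \left(-5\right) 3 \left(1 + 2 \left(\left(-5\right) 3\right)\right) = \sqrt{\left(-45\right) \left(-44\right) - 15027} - - 15 \left(1 + 2 \left(-15\right)\right) = \sqrt{1980 - 15027} - - 15 \left(1 - 30\right) = \sqrt{-13047} - \left(-15\right) \left(-29\right) = i \sqrt{13047} - 435 = -435 + i \sqrt{13047}$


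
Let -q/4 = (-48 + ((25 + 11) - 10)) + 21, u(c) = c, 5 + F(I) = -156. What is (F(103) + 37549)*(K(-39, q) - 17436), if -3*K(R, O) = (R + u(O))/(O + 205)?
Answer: -408738215756/627 ≈ -6.5189e+8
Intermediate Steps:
F(I) = -161 (F(I) = -5 - 156 = -161)
q = 4 (q = -4*((-48 + ((25 + 11) - 10)) + 21) = -4*((-48 + (36 - 10)) + 21) = -4*((-48 + 26) + 21) = -4*(-22 + 21) = -4*(-1) = 4)
K(R, O) = -(O + R)/(3*(205 + O)) (K(R, O) = -(R + O)/(3*(O + 205)) = -(O + R)/(3*(205 + O)))
(F(103) + 37549)*(K(-39, q) - 17436) = (-161 + 37549)*((-1*4 - 1*(-39))/(3*(205 + 4)) - 17436) = 37388*((1/3)*(-4 + 39)/209 - 17436) = 37388*((1/3)*(1/209)*35 - 17436) = 37388*(35/627 - 17436) = 37388*(-10932337/627) = -408738215756/627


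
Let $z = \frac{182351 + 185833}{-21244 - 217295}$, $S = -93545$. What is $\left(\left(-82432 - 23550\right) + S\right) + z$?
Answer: $- \frac{15865113079}{79513} \approx -1.9953 \cdot 10^{5}$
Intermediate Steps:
$z = - \frac{122728}{79513}$ ($z = \frac{368184}{-238539} = 368184 \left(- \frac{1}{238539}\right) = - \frac{122728}{79513} \approx -1.5435$)
$\left(\left(-82432 - 23550\right) + S\right) + z = \left(\left(-82432 - 23550\right) - 93545\right) - \frac{122728}{79513} = \left(-105982 - 93545\right) - \frac{122728}{79513} = -199527 - \frac{122728}{79513} = - \frac{15865113079}{79513}$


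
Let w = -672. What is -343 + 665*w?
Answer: -447223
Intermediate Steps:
-343 + 665*w = -343 + 665*(-672) = -343 - 446880 = -447223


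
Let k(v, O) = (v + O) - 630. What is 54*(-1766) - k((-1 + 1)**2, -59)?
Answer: -94675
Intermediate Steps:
k(v, O) = -630 + O + v (k(v, O) = (O + v) - 630 = -630 + O + v)
54*(-1766) - k((-1 + 1)**2, -59) = 54*(-1766) - (-630 - 59 + (-1 + 1)**2) = -95364 - (-630 - 59 + 0**2) = -95364 - (-630 - 59 + 0) = -95364 - 1*(-689) = -95364 + 689 = -94675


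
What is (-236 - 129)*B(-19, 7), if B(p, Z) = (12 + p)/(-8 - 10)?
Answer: -2555/18 ≈ -141.94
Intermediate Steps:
B(p, Z) = -2/3 - p/18 (B(p, Z) = (12 + p)/(-18) = (12 + p)*(-1/18) = -2/3 - p/18)
(-236 - 129)*B(-19, 7) = (-236 - 129)*(-2/3 - 1/18*(-19)) = -365*(-2/3 + 19/18) = -365*7/18 = -2555/18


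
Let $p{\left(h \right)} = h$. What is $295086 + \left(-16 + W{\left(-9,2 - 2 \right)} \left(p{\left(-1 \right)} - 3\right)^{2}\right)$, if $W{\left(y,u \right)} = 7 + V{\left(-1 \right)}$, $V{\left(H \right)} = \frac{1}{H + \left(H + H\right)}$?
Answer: $\frac{885530}{3} \approx 2.9518 \cdot 10^{5}$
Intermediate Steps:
$V{\left(H \right)} = \frac{1}{3 H}$ ($V{\left(H \right)} = \frac{1}{H + 2 H} = \frac{1}{3 H}$)
$W{\left(y,u \right)} = \frac{20}{3}$ ($W{\left(y,u \right)} = 7 + \frac{1}{3 \left(-1\right)} = 7 + \frac{1}{3} \left(-1\right) = 7 - \frac{1}{3} = \frac{20}{3}$)
$295086 + \left(-16 + W{\left(-9,2 - 2 \right)} \left(p{\left(-1 \right)} - 3\right)^{2}\right) = 295086 - \left(16 - \frac{20 \left(-1 - 3\right)^{2}}{3}\right) = 295086 - \left(16 - \frac{20 \left(-4\right)^{2}}{3}\right) = 295086 + \left(-16 + \frac{20}{3} \cdot 16\right) = 295086 + \left(-16 + \frac{320}{3}\right) = 295086 + \frac{272}{3} = \frac{885530}{3}$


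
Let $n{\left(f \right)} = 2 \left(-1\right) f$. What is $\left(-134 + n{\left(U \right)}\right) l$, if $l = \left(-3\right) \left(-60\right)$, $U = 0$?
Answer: $-24120$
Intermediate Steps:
$n{\left(f \right)} = - 2 f$
$l = 180$
$\left(-134 + n{\left(U \right)}\right) l = \left(-134 - 0\right) 180 = \left(-134 + 0\right) 180 = \left(-134\right) 180 = -24120$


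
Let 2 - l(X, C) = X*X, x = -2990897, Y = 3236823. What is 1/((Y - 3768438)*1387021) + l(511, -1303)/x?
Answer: 1195894478651708/13697958434933955 ≈ 0.087305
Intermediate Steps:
l(X, C) = 2 - X² (l(X, C) = 2 - X*X = 2 - X²)
1/((Y - 3768438)*1387021) + l(511, -1303)/x = 1/((3236823 - 3768438)*1387021) + (2 - 1*511²)/(-2990897) = (1/1387021)/(-531615) + (2 - 1*261121)*(-1/2990897) = -1/531615*1/1387021 + (2 - 261121)*(-1/2990897) = -1/737361168915 - 261119*(-1/2990897) = -1/737361168915 + 11353/130039 = 1195894478651708/13697958434933955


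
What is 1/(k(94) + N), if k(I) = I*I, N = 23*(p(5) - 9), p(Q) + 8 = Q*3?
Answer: 1/8790 ≈ 0.00011377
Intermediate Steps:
p(Q) = -8 + 3*Q (p(Q) = -8 + Q*3 = -8 + 3*Q)
N = -46 (N = 23*((-8 + 3*5) - 9) = 23*((-8 + 15) - 9) = 23*(7 - 9) = 23*(-2) = -46)
k(I) = I**2
1/(k(94) + N) = 1/(94**2 - 46) = 1/(8836 - 46) = 1/8790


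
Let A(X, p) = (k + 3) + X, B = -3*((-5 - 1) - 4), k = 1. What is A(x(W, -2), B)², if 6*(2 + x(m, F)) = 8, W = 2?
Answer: 100/9 ≈ 11.111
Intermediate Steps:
x(m, F) = -⅔ (x(m, F) = -2 + (⅙)*8 = -2 + 4/3 = -⅔)
B = 30 (B = -3*(-6 - 4) = -3*(-10) = 30)
A(X, p) = 4 + X (A(X, p) = (1 + 3) + X = 4 + X)
A(x(W, -2), B)² = (4 - ⅔)² = (10/3)² = 100/9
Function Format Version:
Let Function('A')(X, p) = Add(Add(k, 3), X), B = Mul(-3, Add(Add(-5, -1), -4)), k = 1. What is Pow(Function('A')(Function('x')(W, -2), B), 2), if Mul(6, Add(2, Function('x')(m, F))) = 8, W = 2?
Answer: Rational(100, 9) ≈ 11.111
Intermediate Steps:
Function('x')(m, F) = Rational(-2, 3) (Function('x')(m, F) = Add(-2, Mul(Rational(1, 6), 8)) = Add(-2, Rational(4, 3)) = Rational(-2, 3))
B = 30 (B = Mul(-3, Add(-6, -4)) = Mul(-3, -10) = 30)
Function('A')(X, p) = Add(4, X) (Function('A')(X, p) = Add(Add(1, 3), X) = Add(4, X))
Pow(Function('A')(Function('x')(W, -2), B), 2) = Pow(Add(4, Rational(-2, 3)), 2) = Pow(Rational(10, 3), 2) = Rational(100, 9)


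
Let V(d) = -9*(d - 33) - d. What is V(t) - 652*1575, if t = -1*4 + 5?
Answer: -1026613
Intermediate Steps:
t = 1 (t = -4 + 5 = 1)
V(d) = 297 - 10*d (V(d) = -9*(-33 + d) - d = (297 - 9*d) - d = 297 - 10*d)
V(t) - 652*1575 = (297 - 10*1) - 652*1575 = (297 - 10) - 1026900 = 287 - 1026900 = -1026613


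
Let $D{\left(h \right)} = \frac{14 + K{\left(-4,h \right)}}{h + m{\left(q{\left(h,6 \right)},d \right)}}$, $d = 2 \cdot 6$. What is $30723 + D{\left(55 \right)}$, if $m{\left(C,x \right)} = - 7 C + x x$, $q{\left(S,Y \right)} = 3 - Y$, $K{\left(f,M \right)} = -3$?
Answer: $\frac{614461}{20} \approx 30723.0$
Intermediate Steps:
$d = 12$
$m{\left(C,x \right)} = x^{2} - 7 C$ ($m{\left(C,x \right)} = - 7 C + x^{2} = x^{2} - 7 C$)
$D{\left(h \right)} = \frac{11}{165 + h}$ ($D{\left(h \right)} = \frac{14 - 3}{h + \left(12^{2} - 7 \left(3 - 6\right)\right)} = \frac{11}{h + \left(144 - 7 \left(3 - 6\right)\right)} = \frac{11}{h + \left(144 - -21\right)} = \frac{11}{h + \left(144 + 21\right)} = \frac{11}{h + 165} = \frac{11}{165 + h}$)
$30723 + D{\left(55 \right)} = 30723 + \frac{11}{165 + 55} = 30723 + \frac{11}{220} = 30723 + 11 \cdot \frac{1}{220} = 30723 + \frac{1}{20} = \frac{614461}{20}$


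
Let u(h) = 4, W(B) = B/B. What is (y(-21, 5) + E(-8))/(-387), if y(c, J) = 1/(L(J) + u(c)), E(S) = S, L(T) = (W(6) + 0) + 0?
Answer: 13/645 ≈ 0.020155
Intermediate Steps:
W(B) = 1
L(T) = 1 (L(T) = (1 + 0) + 0 = 1 + 0 = 1)
y(c, J) = ⅕ (y(c, J) = 1/(1 + 4) = 1/5 = ⅕)
(y(-21, 5) + E(-8))/(-387) = (⅕ - 8)/(-387) = -39/5*(-1/387) = 13/645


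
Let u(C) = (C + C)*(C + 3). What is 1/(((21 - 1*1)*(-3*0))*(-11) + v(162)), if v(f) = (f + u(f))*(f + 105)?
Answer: 1/14317074 ≈ 6.9847e-8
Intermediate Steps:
u(C) = 2*C*(3 + C) (u(C) = (2*C)*(3 + C) = 2*C*(3 + C))
v(f) = (105 + f)*(f + 2*f*(3 + f)) (v(f) = (f + 2*f*(3 + f))*(f + 105) = (f + 2*f*(3 + f))*(105 + f) = (105 + f)*(f + 2*f*(3 + f)))
1/(((21 - 1*1)*(-3*0))*(-11) + v(162)) = 1/(((21 - 1*1)*(-3*0))*(-11) + 162*(735 + 2*162² + 217*162)) = 1/(((21 - 1)*0)*(-11) + 162*(735 + 2*26244 + 35154)) = 1/((20*0)*(-11) + 162*(735 + 52488 + 35154)) = 1/(0*(-11) + 162*88377) = 1/(0 + 14317074) = 1/14317074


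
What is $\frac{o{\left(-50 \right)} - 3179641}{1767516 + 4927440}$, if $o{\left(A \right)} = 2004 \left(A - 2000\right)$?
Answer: $- \frac{7287841}{6694956} \approx -1.0886$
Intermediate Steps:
$o{\left(A \right)} = -4008000 + 2004 A$ ($o{\left(A \right)} = 2004 \left(-2000 + A\right) = -4008000 + 2004 A$)
$\frac{o{\left(-50 \right)} - 3179641}{1767516 + 4927440} = \frac{\left(-4008000 + 2004 \left(-50\right)\right) - 3179641}{1767516 + 4927440} = \frac{\left(-4008000 - 100200\right) - 3179641}{6694956} = \left(-4108200 - 3179641\right) \frac{1}{6694956} = \left(-7287841\right) \frac{1}{6694956} = - \frac{7287841}{6694956}$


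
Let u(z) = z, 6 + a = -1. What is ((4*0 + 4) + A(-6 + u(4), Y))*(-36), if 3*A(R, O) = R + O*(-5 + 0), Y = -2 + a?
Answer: -660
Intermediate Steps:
a = -7 (a = -6 - 1 = -7)
Y = -9 (Y = -2 - 7 = -9)
A(R, O) = -5*O/3 + R/3 (A(R, O) = (R + O*(-5 + 0))/3 = (R + O*(-5))/3 = (R - 5*O)/3 = -5*O/3 + R/3)
((4*0 + 4) + A(-6 + u(4), Y))*(-36) = ((4*0 + 4) + (-5/3*(-9) + (-6 + 4)/3))*(-36) = ((0 + 4) + (15 + (⅓)*(-2)))*(-36) = (4 + (15 - ⅔))*(-36) = (4 + 43/3)*(-36) = (55/3)*(-36) = -660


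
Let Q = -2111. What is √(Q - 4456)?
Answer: I*√6567 ≈ 81.037*I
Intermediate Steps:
√(Q - 4456) = √(-2111 - 4456) = √(-6567) = I*√6567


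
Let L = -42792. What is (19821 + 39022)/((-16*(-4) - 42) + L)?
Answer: -58843/42770 ≈ -1.3758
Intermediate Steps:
(19821 + 39022)/((-16*(-4) - 42) + L) = (19821 + 39022)/((-16*(-4) - 42) - 42792) = 58843/((64 - 42) - 42792) = 58843/(22 - 42792) = 58843/(-42770) = 58843*(-1/42770) = -58843/42770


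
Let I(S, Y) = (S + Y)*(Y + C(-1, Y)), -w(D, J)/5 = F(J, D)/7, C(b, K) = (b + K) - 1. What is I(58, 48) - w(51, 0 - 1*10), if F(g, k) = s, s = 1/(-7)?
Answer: 488231/49 ≈ 9963.9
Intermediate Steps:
s = -⅐ ≈ -0.14286
F(g, k) = -⅐
C(b, K) = -1 + K + b (C(b, K) = (K + b) - 1 = -1 + K + b)
w(D, J) = 5/49 (w(D, J) = -(-5)/(7*7) = -5*(-1/49) = 5/49)
I(S, Y) = (-2 + 2*Y)*(S + Y) (I(S, Y) = (S + Y)*(Y + (-1 + Y - 1)) = (S + Y)*(Y + (-2 + Y)) = (S + Y)*(-2 + 2*Y) = (-2 + 2*Y)*(S + Y))
I(58, 48) - w(51, 0 - 1*10) = (-2*58 - 2*48 + 2*48² + 2*58*48) - 1*5/49 = (-116 - 96 + 2*2304 + 5568) - 5/49 = (-116 - 96 + 4608 + 5568) - 5/49 = 9964 - 5/49 = 488231/49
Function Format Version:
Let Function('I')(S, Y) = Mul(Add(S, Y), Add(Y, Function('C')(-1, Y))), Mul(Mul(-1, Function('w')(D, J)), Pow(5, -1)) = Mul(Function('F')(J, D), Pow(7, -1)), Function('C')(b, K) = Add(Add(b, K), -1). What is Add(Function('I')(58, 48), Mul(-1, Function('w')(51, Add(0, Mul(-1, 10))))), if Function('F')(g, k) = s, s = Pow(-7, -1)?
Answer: Rational(488231, 49) ≈ 9963.9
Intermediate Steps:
s = Rational(-1, 7) ≈ -0.14286
Function('F')(g, k) = Rational(-1, 7)
Function('C')(b, K) = Add(-1, K, b) (Function('C')(b, K) = Add(Add(K, b), -1) = Add(-1, K, b))
Function('w')(D, J) = Rational(5, 49) (Function('w')(D, J) = Mul(-5, Mul(Rational(-1, 7), Pow(7, -1))) = Mul(-5, Mul(Rational(-1, 7), Rational(1, 7))) = Mul(-5, Rational(-1, 49)) = Rational(5, 49))
Function('I')(S, Y) = Mul(Add(-2, Mul(2, Y)), Add(S, Y)) (Function('I')(S, Y) = Mul(Add(S, Y), Add(Y, Add(-1, Y, -1))) = Mul(Add(S, Y), Add(Y, Add(-2, Y))) = Mul(Add(S, Y), Add(-2, Mul(2, Y))) = Mul(Add(-2, Mul(2, Y)), Add(S, Y)))
Add(Function('I')(58, 48), Mul(-1, Function('w')(51, Add(0, Mul(-1, 10))))) = Add(Add(Mul(-2, 58), Mul(-2, 48), Mul(2, Pow(48, 2)), Mul(2, 58, 48)), Mul(-1, Rational(5, 49))) = Add(Add(-116, -96, Mul(2, 2304), 5568), Rational(-5, 49)) = Add(Add(-116, -96, 4608, 5568), Rational(-5, 49)) = Add(9964, Rational(-5, 49)) = Rational(488231, 49)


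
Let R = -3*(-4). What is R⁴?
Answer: 20736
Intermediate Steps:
R = 12
R⁴ = 12⁴ = 20736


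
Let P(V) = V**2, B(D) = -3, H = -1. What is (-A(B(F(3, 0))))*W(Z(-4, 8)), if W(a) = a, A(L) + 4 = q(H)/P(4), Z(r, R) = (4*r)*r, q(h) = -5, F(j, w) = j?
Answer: 276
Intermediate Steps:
Z(r, R) = 4*r**2
A(L) = -69/16 (A(L) = -4 - 5/(4**2) = -4 - 5/16 = -69/16)
(-A(B(F(3, 0))))*W(Z(-4, 8)) = (-1*(-69/16))*(4*(-4)**2) = 69*(4*16)/16 = (69/16)*64 = 276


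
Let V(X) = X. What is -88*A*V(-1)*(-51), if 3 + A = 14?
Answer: -49368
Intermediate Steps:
A = 11 (A = -3 + 14 = 11)
-88*A*V(-1)*(-51) = -968*(-1)*(-51) = -88*(-11)*(-51) = 968*(-51) = -49368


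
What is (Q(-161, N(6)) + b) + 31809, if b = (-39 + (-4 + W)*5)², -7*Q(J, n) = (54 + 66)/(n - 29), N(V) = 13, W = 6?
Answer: 457115/14 ≈ 32651.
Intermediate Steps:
Q(J, n) = -120/(7*(-29 + n)) (Q(J, n) = -(54 + 66)/(7*(n - 29)) = -120/(7*(-29 + n)))
b = 841 (b = (-39 + (-4 + 6)*5)² = (-39 + 2*5)² = (-39 + 10)² = (-29)² = 841)
(Q(-161, N(6)) + b) + 31809 = (-120/(-203 + 7*13) + 841) + 31809 = (-120/(-203 + 91) + 841) + 31809 = (-120/(-112) + 841) + 31809 = (-120*(-1/112) + 841) + 31809 = (15/14 + 841) + 31809 = 11789/14 + 31809 = 457115/14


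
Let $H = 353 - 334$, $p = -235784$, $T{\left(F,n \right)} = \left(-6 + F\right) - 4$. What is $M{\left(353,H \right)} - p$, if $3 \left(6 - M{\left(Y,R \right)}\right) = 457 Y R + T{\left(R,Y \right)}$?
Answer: $- \frac{2357738}{3} \approx -7.8591 \cdot 10^{5}$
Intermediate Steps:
$T{\left(F,n \right)} = -10 + F$
$H = 19$
$M{\left(Y,R \right)} = \frac{28}{3} - \frac{R}{3} - \frac{457 R Y}{3}$ ($M{\left(Y,R \right)} = 6 - \frac{457 Y R + \left(-10 + R\right)}{3} = 6 - \frac{457 R Y + \left(-10 + R\right)}{3} = 6 - \frac{-10 + R + 457 R Y}{3} = 6 - \left(- \frac{10}{3} + \frac{R}{3} + \frac{457 R Y}{3}\right) = \frac{28}{3} - \frac{R}{3} - \frac{457 R Y}{3}$)
$M{\left(353,H \right)} - p = \left(\frac{28}{3} - \frac{19}{3} - \frac{8683}{3} \cdot 353\right) - -235784 = \left(\frac{28}{3} - \frac{19}{3} - \frac{3065099}{3}\right) + 235784 = - \frac{3065090}{3} + 235784 = - \frac{2357738}{3}$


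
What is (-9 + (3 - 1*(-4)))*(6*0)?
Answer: 0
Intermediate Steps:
(-9 + (3 - 1*(-4)))*(6*0) = (-9 + (3 + 4))*0 = (-9 + 7)*0 = -2*0 = 0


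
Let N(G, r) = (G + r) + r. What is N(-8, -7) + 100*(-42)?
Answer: -4222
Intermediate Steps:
N(G, r) = G + 2*r
N(-8, -7) + 100*(-42) = (-8 + 2*(-7)) + 100*(-42) = (-8 - 14) - 4200 = -22 - 4200 = -4222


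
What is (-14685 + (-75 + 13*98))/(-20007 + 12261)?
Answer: 6743/3873 ≈ 1.7410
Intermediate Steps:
(-14685 + (-75 + 13*98))/(-20007 + 12261) = (-14685 + (-75 + 1274))/(-7746) = (-14685 + 1199)*(-1/7746) = -13486*(-1/7746) = 6743/3873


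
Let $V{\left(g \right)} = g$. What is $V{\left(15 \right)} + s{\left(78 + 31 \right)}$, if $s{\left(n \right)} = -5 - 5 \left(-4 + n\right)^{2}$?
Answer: $-55115$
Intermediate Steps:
$V{\left(15 \right)} + s{\left(78 + 31 \right)} = 15 - \left(5 + 5 \left(-4 + \left(78 + 31\right)\right)^{2}\right) = 15 - \left(5 + 5 \left(-4 + 109\right)^{2}\right) = 15 - \left(5 + 5 \cdot 105^{2}\right) = 15 - 55130 = -55115$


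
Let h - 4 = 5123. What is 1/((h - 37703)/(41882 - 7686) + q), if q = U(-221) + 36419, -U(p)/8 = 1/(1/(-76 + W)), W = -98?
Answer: 8549/323238095 ≈ 2.6448e-5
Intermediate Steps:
h = 5127 (h = 4 + 5123 = 5127)
U(p) = 1392 (U(p) = -8/(1/(-76 - 98)) = -8/(1/(-174)) = -8/(-1/174) = -8*(-174) = 1392)
q = 37811 (q = 1392 + 36419 = 37811)
1/((h - 37703)/(41882 - 7686) + q) = 1/((5127 - 37703)/(41882 - 7686) + 37811) = 1/(-32576/34196 + 37811) = 1/(-32576*1/34196 + 37811) = 1/(-8144/8549 + 37811) = 1/(323238095/8549) = 8549/323238095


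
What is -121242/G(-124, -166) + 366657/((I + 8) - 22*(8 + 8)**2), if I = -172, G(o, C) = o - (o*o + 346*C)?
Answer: -669951941/10127544 ≈ -66.151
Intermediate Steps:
G(o, C) = o - o**2 - 346*C (G(o, C) = o - (o**2 + 346*C) = o + (-o**2 - 346*C) = o - o**2 - 346*C)
-121242/G(-124, -166) + 366657/((I + 8) - 22*(8 + 8)**2) = -121242/(-124 - 1*(-124)**2 - 346*(-166)) + 366657/((-172 + 8) - 22*(8 + 8)**2) = -121242/(-124 - 1*15376 + 57436) + 366657/(-164 - 22*16**2) = -121242/(-124 - 15376 + 57436) + 366657/(-164 - 22*256) = -121242/41936 + 366657/(-164 - 5632) = -121242*1/41936 + 366657/(-5796) = -60621/20968 + 366657*(-1/5796) = -60621/20968 - 122219/1932 = -669951941/10127544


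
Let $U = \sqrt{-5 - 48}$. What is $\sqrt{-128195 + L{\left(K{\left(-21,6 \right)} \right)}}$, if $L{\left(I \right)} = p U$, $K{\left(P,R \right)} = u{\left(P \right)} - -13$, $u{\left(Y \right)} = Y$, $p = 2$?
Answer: $\sqrt{-128195 + 2 i \sqrt{53}} \approx 0.02 + 358.04 i$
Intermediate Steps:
$U = i \sqrt{53}$ ($U = \sqrt{-53} = i \sqrt{53} \approx 7.2801 i$)
$K{\left(P,R \right)} = 13 + P$ ($K{\left(P,R \right)} = P - -13 = P + 13 = 13 + P$)
$L{\left(I \right)} = 2 i \sqrt{53}$
$\sqrt{-128195 + L{\left(K{\left(-21,6 \right)} \right)}} = \sqrt{-128195 + 2 i \sqrt{53}}$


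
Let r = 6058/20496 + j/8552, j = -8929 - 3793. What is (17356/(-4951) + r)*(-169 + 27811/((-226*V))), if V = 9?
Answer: 94669544447955571/110321636847408 ≈ 858.12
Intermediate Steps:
j = -12722
r = -13058881/10955112 (r = 6058/20496 - 12722/8552 = 6058*(1/20496) - 12722*1/8552 = 3029/10248 - 6361/4276 = -13058881/10955112 ≈ -1.1920)
(17356/(-4951) + r)*(-169 + 27811/((-226*V))) = (17356/(-4951) - 13058881/10955112)*(-169 + 27811/((-226*9))) = (17356*(-1/4951) - 13058881/10955112)*(-169 + 27811/(-2034)) = (-17356/4951 - 13058881/10955112)*(-169 + 27811*(-1/2034)) = -254791443703*(-169 - 27811/2034)/54238759512 = -254791443703/54238759512*(-371557/2034) = 94669544447955571/110321636847408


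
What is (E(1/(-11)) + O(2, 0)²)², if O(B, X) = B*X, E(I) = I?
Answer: 1/121 ≈ 0.0082645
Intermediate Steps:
(E(1/(-11)) + O(2, 0)²)² = (1/(-11) + (2*0)²)² = (-1/11 + 0²)² = (-1/11 + 0)² = (-1/11)² = 1/121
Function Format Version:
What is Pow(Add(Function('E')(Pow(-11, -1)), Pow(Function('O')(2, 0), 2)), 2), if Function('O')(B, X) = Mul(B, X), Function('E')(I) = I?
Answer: Rational(1, 121) ≈ 0.0082645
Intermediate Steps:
Pow(Add(Function('E')(Pow(-11, -1)), Pow(Function('O')(2, 0), 2)), 2) = Pow(Add(Pow(-11, -1), Pow(Mul(2, 0), 2)), 2) = Pow(Add(Rational(-1, 11), Pow(0, 2)), 2) = Pow(Add(Rational(-1, 11), 0), 2) = Pow(Rational(-1, 11), 2) = Rational(1, 121)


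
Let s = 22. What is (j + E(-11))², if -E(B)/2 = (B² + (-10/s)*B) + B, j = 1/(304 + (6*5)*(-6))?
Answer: 813333361/15376 ≈ 52896.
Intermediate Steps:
j = 1/124 (j = 1/(304 + 30*(-6)) = 1/(304 - 180) = 1/124 ≈ 0.0080645)
E(B) = -2*B² - 12*B/11 (E(B) = -2*((B² + (-10/22)*B) + B) = -2*((B² + (-10*1/22)*B) + B) = -2*((B² - 5*B/11) + B) = -2*(B² + 6*B/11) = -2*B² - 12*B/11)
(j + E(-11))² = (1/124 - 2/11*(-11)*(6 + 11*(-11)))² = (1/124 - 2/11*(-11)*(6 - 121))² = (1/124 - 2/11*(-11)*(-115))² = (1/124 - 230)² = (-28519/124)² = 813333361/15376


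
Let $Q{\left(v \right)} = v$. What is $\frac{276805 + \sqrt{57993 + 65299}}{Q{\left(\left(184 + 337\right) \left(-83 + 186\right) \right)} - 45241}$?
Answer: $\frac{276805}{8422} + \frac{\sqrt{30823}}{4211} \approx 32.909$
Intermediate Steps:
$\frac{276805 + \sqrt{57993 + 65299}}{Q{\left(\left(184 + 337\right) \left(-83 + 186\right) \right)} - 45241} = \frac{276805 + \sqrt{57993 + 65299}}{\left(184 + 337\right) \left(-83 + 186\right) - 45241} = \frac{276805 + \sqrt{123292}}{521 \cdot 103 - 45241} = \frac{276805 + 2 \sqrt{30823}}{53663 - 45241} = \frac{276805 + 2 \sqrt{30823}}{8422} = \left(276805 + 2 \sqrt{30823}\right) \frac{1}{8422} = \frac{276805}{8422} + \frac{\sqrt{30823}}{4211}$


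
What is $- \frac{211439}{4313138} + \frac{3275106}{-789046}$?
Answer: $- \frac{7146409619911}{1701632143174} \approx -4.1997$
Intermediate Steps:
$- \frac{211439}{4313138} + \frac{3275106}{-789046} = \left(-211439\right) \frac{1}{4313138} + 3275106 \left(- \frac{1}{789046}\right) = - \frac{211439}{4313138} - \frac{1637553}{394523} = - \frac{7146409619911}{1701632143174}$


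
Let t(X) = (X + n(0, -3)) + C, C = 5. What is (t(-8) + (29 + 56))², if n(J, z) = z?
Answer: 6241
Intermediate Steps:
t(X) = 2 + X (t(X) = (X - 3) + 5 = (-3 + X) + 5 = 2 + X)
(t(-8) + (29 + 56))² = ((2 - 8) + (29 + 56))² = (-6 + 85)² = 79² = 6241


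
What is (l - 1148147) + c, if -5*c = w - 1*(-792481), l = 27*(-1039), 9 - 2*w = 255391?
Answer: -1309158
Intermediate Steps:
w = -127691 (w = 9/2 - ½*255391 = 9/2 - 255391/2 = -127691)
l = -28053
c = -132958 (c = -(-127691 - 1*(-792481))/5 = -(-127691 + 792481)/5 = -⅕*664790 = -132958)
(l - 1148147) + c = (-28053 - 1148147) - 132958 = -1176200 - 132958 = -1309158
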